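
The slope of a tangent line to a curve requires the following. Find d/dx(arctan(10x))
d/dx[arctan(u)] = u'/(1 + u²), u = 10x, u' = 10

Answer: 10/(1 + 100x²)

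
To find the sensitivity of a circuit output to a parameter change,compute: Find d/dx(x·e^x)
Product rule: (fg)' = f'g+fg'
f = x, f' = 1
g = e^x, g' = e^x

Answer: e^x+x·e^x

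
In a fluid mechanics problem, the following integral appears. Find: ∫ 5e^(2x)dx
Since d/dx[e^(2x)] = 2e^(2x), we get 5/2 e^(2x) + C

Answer: (5/2)e^(2x) + C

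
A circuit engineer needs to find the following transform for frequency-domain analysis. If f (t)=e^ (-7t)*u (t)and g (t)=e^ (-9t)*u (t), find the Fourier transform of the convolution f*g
By the convolution theorem: F{f*g} = F(omega)*G(omega)
F(omega) = 1/(7 + j*omega), G(omega) = 1/(9 + j*omega)
F{f*g} = 1/((7 + j*omega)(9 + j*omega))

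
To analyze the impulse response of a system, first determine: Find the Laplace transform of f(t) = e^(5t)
L{e^(at)}=1/(s-a)
L{e^(5t)}=1/(s-5)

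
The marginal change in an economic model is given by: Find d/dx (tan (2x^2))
Chain rule: d/dx[tan(u)]=sec²(u)·u' where u=2x^2
u'=4x

Answer: 4x·sec²(2x^2)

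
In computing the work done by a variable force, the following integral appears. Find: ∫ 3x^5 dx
Using power rule: ∫ 3x^5 dx=3/6 x^6 + C=(1/2)x^6 + C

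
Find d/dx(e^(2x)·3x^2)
Product rule: (fg)'=f'g+fg'
f=e^(2x), f'=2·e^(2x)
g=3x^2, g'=6x

Answer: 6·e^(2x)·x^2+6·e^(2x)·x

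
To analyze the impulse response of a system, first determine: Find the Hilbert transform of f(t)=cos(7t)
The Hilbert transform shifts each frequency component by -pi/2.
H{cos(wt)}=sin(wt)
With w=7: H{cos(7t)}=sin(7t)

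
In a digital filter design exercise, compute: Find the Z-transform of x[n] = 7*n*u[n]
Z{n*u[n]}=z/(z-1)^2
By linearity: Z{7*n*u[n]}=7z/(z-1)^2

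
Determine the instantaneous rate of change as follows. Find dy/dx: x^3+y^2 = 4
Differentiate: 3x^2+2y·(dy/dx) = 0
dy/dx = -3x^2/(2y)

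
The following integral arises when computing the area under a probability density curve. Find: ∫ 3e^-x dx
Since d/dx[e^-x] = - e^-x, we get -3e^-x + C

Answer: -3e^-x + C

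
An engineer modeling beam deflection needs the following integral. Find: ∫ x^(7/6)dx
Power rule: ∫ x^(7/6) dx=x^(13/6)/(13/6)+C

Answer: (6/13)·x^(13/6)+C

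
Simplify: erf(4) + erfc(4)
By definition erfc(x)=1 - erf(x)
erf(4)+erfc(4)=erf(4)+1 - erf(4)=1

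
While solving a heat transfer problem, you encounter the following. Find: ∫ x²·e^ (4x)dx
Integration by parts twice:
First: u=x², dv=e^(4x) dx => x²e^(4x)/4 - (2/4)∫ xe^(4x) dx
Second (∫ xe^(4x) dx): xe^(4x)/4 - e^(4x)/16
Combining: e^(4x)(x²/4-2x/16+2/64)+C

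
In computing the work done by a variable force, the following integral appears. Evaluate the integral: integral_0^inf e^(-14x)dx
integral_0^inf e^(-14x) dx = [-1/14 * e^(-14x)]_0^inf
= 0 - (-1/14) = 1/14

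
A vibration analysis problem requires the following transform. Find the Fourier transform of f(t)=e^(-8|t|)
Using the standard pair: F{e^(-a|t|)} = 2a/(a^2 + omega^2)
With a = 8: F(omega) = 16/(64 + omega^2)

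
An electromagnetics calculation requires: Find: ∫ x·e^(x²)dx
Let u = x², du = 2x dx
∫ (1/2)e^u du = e^u/2 + C

Answer: e^(x²)/2 + C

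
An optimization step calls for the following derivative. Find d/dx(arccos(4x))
d/dx[arccos(u)] = -u'/√(1-u²), u = 4x, u' = 4

Answer: -4/√(1 - 16x²)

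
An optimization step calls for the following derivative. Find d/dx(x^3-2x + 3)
Power rule: d/dx(ax^n)=n·a·x^(n-1)
Term by term: 3·x^2 - 2

Answer: 3x^2 - 2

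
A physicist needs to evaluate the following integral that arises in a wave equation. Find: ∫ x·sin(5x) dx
By parts: u=x, dv=sin(5x) dx
du=dx, v=-cos(5x)/5
=-x·cos(5x)/5+sin(5x)/5²+C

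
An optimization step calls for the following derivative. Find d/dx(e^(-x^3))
Chain rule: d/dx[e^u] = e^u · u' where u = -x^3
u' = -3x^2

Answer: -3x^2·e^(-x^3)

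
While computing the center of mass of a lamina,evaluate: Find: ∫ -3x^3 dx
Using power rule: ∫ -3x^3 dx=-3/4 x^4+C=(-3/4)x^4+C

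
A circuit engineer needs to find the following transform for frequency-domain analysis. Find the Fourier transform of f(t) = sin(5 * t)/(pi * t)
sin(W * t)/(pi * t)=(W/pi) * sinc(W * t/pi) is the impulse response of the ideal low-pass filter with cutoff W (here W=5).
Its Fourier transform is a rectangular function:
F(omega)=1 for |omega| < 5, 0 otherwise

Answer: rect(omega/10) [i.e., 1 for |omega| < 5, 0 otherwise]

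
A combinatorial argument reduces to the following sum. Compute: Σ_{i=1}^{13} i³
Using formula: Σ i^3=[n(n + 1)/2]²=[13·14/2]²=8281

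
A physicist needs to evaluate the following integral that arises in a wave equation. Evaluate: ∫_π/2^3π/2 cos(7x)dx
Antiderivative: sin(7x)/7
Evaluate at bounds: [sin(7·3π/2)/7] - [sin(7·π/2)/7]
= ((1) - (-1))/7 = 2/7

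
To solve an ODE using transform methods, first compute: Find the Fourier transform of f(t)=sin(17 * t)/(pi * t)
sin(W * t)/(pi * t)=(W/pi) * sinc(W * t/pi) is the impulse response of the ideal low-pass filter with cutoff W (here W=17).
Its Fourier transform is a rectangular function:
F(omega)=1 for |omega| < 17, 0 otherwise

Answer: rect(omega/34) [i.e., 1 for |omega| < 17, 0 otherwise]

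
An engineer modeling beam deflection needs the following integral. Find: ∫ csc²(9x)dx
Since d/dx[-cot(9x)] = 9csc²(9x), integral = -cot(9x)/9 + C

Answer: (-1/9)cot(9x) + C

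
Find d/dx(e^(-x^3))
Chain rule: d/dx[e^u] = e^u · u' where u = -x^3
u' = -3x^2

Answer: -3x^2·e^(-x^3)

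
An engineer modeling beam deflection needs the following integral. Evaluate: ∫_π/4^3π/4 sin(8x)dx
Antiderivative: -cos(8x)/8
Evaluate at bounds: [-cos(8·3π/4)/8] - [-cos(8·π/4)/8]
= (-(1) + (1))/8 = 0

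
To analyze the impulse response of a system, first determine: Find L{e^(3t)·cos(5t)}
First shifting: L{e^(at)f(t)}=F(s-a)
L{cos(5t)}=s/(s²+25)
Shift: (s-3)/((s-3)²+25)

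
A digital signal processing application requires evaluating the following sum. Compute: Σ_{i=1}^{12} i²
Using formula: Σ i^2 = n(n + 1)(2n + 1)/6 = 12·13·25/6 = 650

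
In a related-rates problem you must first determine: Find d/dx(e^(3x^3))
Chain rule: d/dx[e^u] = e^u · u' where u = 3x^3
u' = 9x^2

Answer: 9x^2·e^(3x^3)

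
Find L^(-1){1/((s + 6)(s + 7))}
Partial fractions: 1/((s+6)(s+7))=A/(s+6)+B/(s+7)
Cover-up: A=1/(s+7)|_{s=-6}=1; B=1/(s+6)|_{s=-7}=-1
L^(-1)=e^(-6t) - e^(-7t)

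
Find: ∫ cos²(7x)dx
Using identity cos²(u) = (1 + cos(2u))/2:
∫ (1 + cos(14x))/2 dx = x/2 + sin(14x)/28 + C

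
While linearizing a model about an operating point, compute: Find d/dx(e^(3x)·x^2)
Product rule: (fg)' = f'g + fg'
f = e^(3x), f' = 3·e^(3x)
g = x^2, g' = 2x

Answer: 3·e^(3x)·x^2 + 2·e^(3x)·x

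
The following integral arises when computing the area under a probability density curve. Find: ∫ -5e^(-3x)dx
Since d/dx[e^(-3x)] = -3e^(-3x), we get 5/3 e^(-3x) + C

Answer: (5/3)e^(-3x) + C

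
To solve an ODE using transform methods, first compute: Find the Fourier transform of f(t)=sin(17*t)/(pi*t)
sin(W * t)/(pi * t) = (W/pi) * sinc(W * t/pi) is the impulse response of the ideal low-pass filter with cutoff W (here W = 17).
Its Fourier transform is a rectangular function:
F(omega) = 1 for |omega| < 17, 0 otherwise

Answer: rect(omega/34) [i.e., 1 for |omega| < 17, 0 otherwise]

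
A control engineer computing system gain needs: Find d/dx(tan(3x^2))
Chain rule: d/dx[tan(u)]=sec²(u)·u' where u=3x^2
u'=6x

Answer: 6x·sec²(3x^2)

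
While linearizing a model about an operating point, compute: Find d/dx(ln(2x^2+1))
Chain rule: d/dx[ln(u)]=u'/u where u=2x^2+1
u'=4x

Answer: (4x)/(2x^2+1)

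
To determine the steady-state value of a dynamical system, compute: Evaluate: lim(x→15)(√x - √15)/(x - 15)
Multiply by conjugate (√x + √15)/(√x + √15):
= (x - 15)/((x - 15)(√x + √15)) = 1/(√x + √15)
As x → 15: 1/(2√15)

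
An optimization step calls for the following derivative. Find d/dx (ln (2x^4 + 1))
Chain rule: d/dx[ln(u)]=u'/u where u=2x^4 + 1
u'=8x^3

Answer: (8x^3)/(2x^4 + 1)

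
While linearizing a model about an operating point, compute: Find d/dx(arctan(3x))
d/dx[arctan(u)]=u'/(1 + u²), u=3x, u'=3

Answer: 3/(1 + 9x²)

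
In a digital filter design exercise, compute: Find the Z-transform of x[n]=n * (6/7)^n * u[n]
Using the property Z{n * a^n * u[n]}=az/(z-a)^2
With a=6/7: X(z)=(6/7)z/(z - 6/7)^2, |z| > 6/7

Answer: (6/7)z/(z - 6/7)^2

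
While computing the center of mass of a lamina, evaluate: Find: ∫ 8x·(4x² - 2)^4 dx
Let u = 4x² - 2, du = 8x dx
∫ u^4 du = u^5/5 + C

Answer: (4x² - 2)^5/5 + C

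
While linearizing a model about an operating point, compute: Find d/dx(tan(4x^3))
Chain rule: d/dx[tan(u)]=sec²(u)·u' where u=4x^3
u'=12x^2

Answer: 12x^2·sec²(4x^3)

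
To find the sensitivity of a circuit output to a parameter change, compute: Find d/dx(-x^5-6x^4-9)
Power rule: d/dx(ax^n)=n·a·x^(n-1)
Term by term: -5·x^4 - 24·x^3

Answer: -5x^4 - 24x^3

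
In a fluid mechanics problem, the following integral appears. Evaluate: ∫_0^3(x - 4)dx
Step 1: Find antiderivative F(x) = (1/2)x^2-4x
Step 2: F(3) - F(0) = -15/2 - (0) = -15/2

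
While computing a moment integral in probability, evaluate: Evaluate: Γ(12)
Γ(n) = (n-1)! for positive integers
Γ(12) = 11! = 39916800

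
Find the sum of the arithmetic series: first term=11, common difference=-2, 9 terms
Last term: a_n=11 + (9 - 1)·-2=-5
Sum=n(a_1 + a_n)/2=9(11 + (-5))/2=27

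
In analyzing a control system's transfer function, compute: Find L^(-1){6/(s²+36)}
L^(-1){w/(s²+w²)} = sin(wt)
Here w = 6

Answer: sin(6t)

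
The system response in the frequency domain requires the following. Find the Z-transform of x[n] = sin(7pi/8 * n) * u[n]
Z{sin(w0*n)*u[n]}=z*sin(w0)/(z^2 - 2z*cos(w0) + 1)
With w0=7pi/8: X(z)=z*sin(7pi/8)/(z^2 - 2z*cos(7pi/8) + 1)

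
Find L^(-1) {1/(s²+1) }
L^(-1){w/(s² + w²)}=sin(wt)
Here w=1

Answer: sin(t)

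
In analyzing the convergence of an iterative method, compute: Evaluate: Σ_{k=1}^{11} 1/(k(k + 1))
Partial fractions: 1/(k(k + 1))=1/k - 1/(k + 1)
Telescoping sum: 1(1 - 1/12)=1·11/12

Answer: 11/12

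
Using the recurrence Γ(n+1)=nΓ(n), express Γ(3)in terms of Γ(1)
Γ(3) = 2Γ(2) = 2·1Γ(1) = ... = 2!·Γ(1) = 2·Γ(1)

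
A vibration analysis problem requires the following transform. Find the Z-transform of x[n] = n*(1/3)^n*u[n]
Using the property Z{n*a^n*u[n]} = az/(z-a)^2
With a = 1/3: X(z) = (1/3)z/(z - 1/3)^2, |z| > 1/3

Answer: (1/3)z/(z - 1/3)^2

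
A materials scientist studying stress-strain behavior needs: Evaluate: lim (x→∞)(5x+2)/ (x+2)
Divide numerator and denominator by x:
lim (5 + 2/x)/(1 + 2/x)=5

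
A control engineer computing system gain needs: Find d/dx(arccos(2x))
d/dx[arccos(u)]=-u'/√(1-u²), u=2x, u'=2

Answer: -2/√(1 - 4x²)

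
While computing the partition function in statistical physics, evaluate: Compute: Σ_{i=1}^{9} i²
Using formula: Σ i^2 = n(n + 1)(2n + 1)/6 = 9·10·19/6 = 285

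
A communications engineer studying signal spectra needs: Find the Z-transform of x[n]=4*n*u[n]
Z{n*u[n]} = z/(z-1)^2
By linearity: Z{4*n*u[n]} = 4z/(z-1)^2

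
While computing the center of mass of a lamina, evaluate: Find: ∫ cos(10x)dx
Using substitution u = 10x: ∫ cos(u) du/10 = sin(u)/10 + C

Answer: (1/10)sin(10x) + C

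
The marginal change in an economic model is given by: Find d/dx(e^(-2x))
Chain rule: d/dx[e^u] = e^u · u' where u = -2x
u' = -2

Answer: -2·e^(-2x)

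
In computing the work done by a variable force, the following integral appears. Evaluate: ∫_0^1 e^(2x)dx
Antiderivative: (1/2)e^(2x)
Evaluate: (1/2)(e^2-1)

Answer: (e^2-1)/2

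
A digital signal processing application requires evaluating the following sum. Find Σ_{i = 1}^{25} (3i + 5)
= 3·Σ i+5·25 = 3·325+125 = 1100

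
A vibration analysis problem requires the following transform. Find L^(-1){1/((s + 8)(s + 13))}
Partial fractions: 1/((s+8)(s+13))=A/(s+8)+B/(s+13)
Cover-up: A=1/(s+13)|_{s=-8}=1/5; B=1/(s+8)|_{s=-13}=-1/5
L^(-1)=(1/5)e^(-8t) - (1/5)e^(-13t)

Answer: (1/5)(e^(-8t) - e^(-13t))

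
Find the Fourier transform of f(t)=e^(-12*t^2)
The Fourier transform of a Gaussian e^(-a * t^2) is sqrt(pi/a) * e^(-omega^2/(4a)).
With a = 12: F(omega) = sqrt(pi/12) * e^(-omega^2/48)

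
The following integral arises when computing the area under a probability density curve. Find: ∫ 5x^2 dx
Using power rule: ∫ 5x^2 dx = 5/3 x^3+C = (5/3)x^3+C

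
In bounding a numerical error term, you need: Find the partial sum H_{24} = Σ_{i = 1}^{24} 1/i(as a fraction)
H_24 = 1+1/2+1/3+...+1/24
= 1347822955/356948592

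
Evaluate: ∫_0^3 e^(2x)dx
Antiderivative: (1/2)e^(2x)
Evaluate: (1/2)(e^6 - 1)

Answer: (e^6 - 1)/2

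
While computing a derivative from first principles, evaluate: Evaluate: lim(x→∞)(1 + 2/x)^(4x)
Rewrite as [(1 + 2/x)^x]^4.
lim(1 + 2/x)^x = e^2, so limit = (e^2)^4 = e^8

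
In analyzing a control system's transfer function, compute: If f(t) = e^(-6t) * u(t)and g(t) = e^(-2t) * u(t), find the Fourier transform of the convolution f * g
By the convolution theorem: F{f * g} = F(omega) * G(omega)
F(omega) = 1/(6+j * omega), G(omega) = 1/(2+j * omega)
F{f * g} = 1/((6+j * omega)(2+j * omega))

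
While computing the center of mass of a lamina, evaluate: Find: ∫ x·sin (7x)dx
By parts: u = x, dv = sin(7x) dx
du = dx, v = -cos(7x)/7
= -x·cos(7x)/7+sin(7x)/7²+C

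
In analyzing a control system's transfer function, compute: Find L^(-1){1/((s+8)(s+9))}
Partial fractions: 1/((s + 8)(s + 9))=A/(s + 8) + B/(s + 9)
Cover-up: A=1/(s + 9)|_{s=-8}=1; B=1/(s + 8)|_{s=-9}=-1
L^(-1)=e^(-8t) - e^(-9t)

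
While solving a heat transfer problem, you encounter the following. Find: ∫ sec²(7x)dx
Since d/dx[tan(7x)]=7sec²(7x), integral=tan(7x)/7+C

Answer: (1/7)tan(7x)+C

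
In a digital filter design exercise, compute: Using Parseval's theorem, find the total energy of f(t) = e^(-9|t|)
Parseval's theorem: E = integral |f(t)|^2 dt = (1/2pi) integral |F(omega)|^2 domega
E = integral_{-inf}^{inf} e^(-18|t|) dt = 2*integral_0^inf e^(-18t) dt = 2/(2*9) = 1/9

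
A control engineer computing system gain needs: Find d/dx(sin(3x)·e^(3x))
Product rule: (fg)' = f'g+fg'
f = sin(3x), f' = 3·cos(3x)
g = e^(3x), g' = 3·e^(3x)

Answer: 3·cos(3x)·e^(3x)+3·sin(3x)·e^(3x)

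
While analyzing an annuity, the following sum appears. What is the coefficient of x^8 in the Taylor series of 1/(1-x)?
1/(1-x)=Σ x^n for |x|<1
All coefficients are 1

Answer: 1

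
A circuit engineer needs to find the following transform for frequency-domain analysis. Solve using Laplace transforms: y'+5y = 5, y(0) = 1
Take L of both sides: sY(s) - 1 + 5Y(s)=5/s
Y(s)(s + 5)=5/s + 1
Y(s)=5/(s(s + 5)) + 1/(s + 5)
Partial fractions: 5/(s(s + 5))=1/s - 1/(s + 5)
So Y(s)=1/s
Inverse transform (L^(-1){1/s}=1, L^(-1){1/(s + 5)}=e^(-5t)):

Answer: y(t)=1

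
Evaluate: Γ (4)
Γ(n)=(n-1)! for positive integers
Γ(4)=3!=6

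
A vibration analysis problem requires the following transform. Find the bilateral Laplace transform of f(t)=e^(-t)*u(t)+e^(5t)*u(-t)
For e^(-t)*u(t): L = 1/(s + 1), Re(s) > -1
For e^(5t)*u(-t): L = -1/(s-5), Re(s) < 5
Combined: F(s) = 1/(s + 1) - 1/(s-5), -1 < Re(s) < 5

Answer: 1/(s + 1) - 1/(s-5), ROC: -1 < Re(s) < 5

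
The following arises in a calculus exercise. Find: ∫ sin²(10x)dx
Using identity sin²(u)=(1 - cos(2u))/2:
∫ (1 - cos(20x))/2 dx=x/2 - sin(20x)/40+C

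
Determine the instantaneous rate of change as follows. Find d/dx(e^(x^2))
Chain rule: d/dx[e^u]=e^u · u' where u=x^2
u'=2x

Answer: 2x·e^(x^2)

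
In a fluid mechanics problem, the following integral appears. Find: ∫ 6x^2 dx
Using power rule: ∫ 6x^2 dx=6/3 x^3 + C=2x^3 + C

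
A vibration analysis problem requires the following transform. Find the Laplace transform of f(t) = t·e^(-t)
L{t·e^(at)}=1/(s-a)²
L{t·e^(-t)}=1/(s + 1)²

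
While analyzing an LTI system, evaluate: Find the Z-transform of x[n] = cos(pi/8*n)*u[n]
Z{cos(w0 * n) * u[n]}=z(z - cos(w0))/(z^2-2z * cos(w0)+1)
With w0=pi/8: X(z)=z(z - cos(pi/8))/(z^2-2z * cos(pi/8)+1)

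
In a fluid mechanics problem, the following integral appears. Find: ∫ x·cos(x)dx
By parts: u=x, dv=cos(x) dx
du=dx, v=sin(x)
=x·sin(x)+cos(x)+C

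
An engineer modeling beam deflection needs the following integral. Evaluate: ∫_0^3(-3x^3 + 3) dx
Step 1: Find antiderivative F(x)=(-3/4)x^4 + 3x
Step 2: F(3) - F(0)=-207/4 - (0)=-207/4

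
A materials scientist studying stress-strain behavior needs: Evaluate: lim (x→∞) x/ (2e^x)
Apply L'Hôpital 1 times (∞/∞ each time):
Eventually get 1!/(2e^x) → 0

Answer: 0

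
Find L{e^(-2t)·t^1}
First shifting: L{e^(at)f(t)} = F(s-a)
L{t^1} = 1/s^2
Shift s → s+2: 1/(s+2)^2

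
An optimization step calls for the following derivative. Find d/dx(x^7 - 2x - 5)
Power rule: d/dx(ax^n) = n·a·x^(n-1)
Term by term: 7·x^6 - 2

Answer: 7x^6 - 2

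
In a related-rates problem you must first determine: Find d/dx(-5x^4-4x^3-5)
Power rule: d/dx(ax^n) = n·a·x^(n-1)
Term by term: -20·x^3 - 12·x^2

Answer: -20x^3 - 12x^2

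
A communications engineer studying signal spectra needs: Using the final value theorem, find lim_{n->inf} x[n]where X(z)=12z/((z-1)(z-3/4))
Final value theorem: lim x[n] = lim_{z->1} (z-1)*X(z)
(z-1)*X(z) = 12z/(z-3/4)
As z->1: 12/(1 - 3/4) = 12/(1/4) = 48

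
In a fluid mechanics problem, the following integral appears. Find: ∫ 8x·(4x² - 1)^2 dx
Let u = 4x² - 1, du = 8x dx
∫ u^2 du = u^3/3+C

Answer: (4x² - 1)^3/3+C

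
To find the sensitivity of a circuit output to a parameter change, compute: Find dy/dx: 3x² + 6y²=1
Differentiate: 6x + 12y·(dy/dx) = 0
dy/dx = -6x/(12y) = -(1/2)·(x/y)

Answer: dy/dx = -(1/2)·(x/y)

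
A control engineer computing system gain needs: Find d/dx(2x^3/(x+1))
Quotient rule: (f/g)'=(f'g - fg')/g²
f=2x^3, f'=6x^2
g=x + 1, g'=1

Answer: (6x^2·(x + 1) - 2x^3)/(x + 1)²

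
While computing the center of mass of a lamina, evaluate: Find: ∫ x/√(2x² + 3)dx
Let u = 2x²+3, du = 4x dx
∫ (1/4)·u^(-1/2) du = √u/2+C

Answer: √(2x²+3)/2+C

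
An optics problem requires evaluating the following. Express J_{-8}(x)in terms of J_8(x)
For integer n: J_{-n}(x)=(-1)^n J_n(x)
With n=8: J_{-8}(x)=(-1)^8 J_8(x)=J_8(x)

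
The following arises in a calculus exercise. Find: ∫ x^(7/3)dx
Power rule: ∫ x^(7/3) dx=x^(10/3)/(10/3) + C

Answer: (3/10)·x^(10/3) + C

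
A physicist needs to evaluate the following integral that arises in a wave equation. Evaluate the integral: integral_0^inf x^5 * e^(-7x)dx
This is a Gamma integral. Substitute u=7x (du=7 dx):
integral_0^inf x^5*e^(-7x) dx=(1/7^6) integral_0^inf u^5*e^(-u) du
=Gamma(6)/7^6=5!/7^6=120/117649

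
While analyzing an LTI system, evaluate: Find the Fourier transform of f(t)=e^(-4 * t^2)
The Fourier transform of a Gaussian e^(-a * t^2) is sqrt(pi/a) * e^(-omega^2/(4a)).
With a=4: F(omega)=sqrt(pi)/2 * e^(-omega^2/16)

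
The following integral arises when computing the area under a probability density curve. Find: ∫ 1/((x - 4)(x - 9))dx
Partial fractions: 1/((x-4)(x-9)) = A/(x-4)+B/(x-9)
A = -1/5, B = 1/5
∫ [-1/5· 1/(x-4)+1/5· 1/(x-9)] dx
= (1/5)[ln|x-9| - ln|x-4|]+C

Answer: (1/5)·ln|(x-9)/(x-4)|+C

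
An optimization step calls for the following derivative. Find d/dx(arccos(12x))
d/dx[arccos(u)] = -u'/√(1-u²), u = 12x, u' = 12

Answer: -12/√(1-144x²)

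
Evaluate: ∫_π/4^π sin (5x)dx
Antiderivative: -cos(5x)/5
Evaluate at bounds: [-cos(5·π)/5] - [-cos(5·π/4)/5]
=(-(-1)+(-√2/2))/5=1/5 - √2/10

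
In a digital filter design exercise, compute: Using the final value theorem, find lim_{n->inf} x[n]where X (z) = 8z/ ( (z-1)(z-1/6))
Final value theorem: lim x[n]=lim_{z->1} (z-1)*X(z)
(z-1)*X(z)=8z/(z-1/6)
As z->1: 8/(1 - 1/6)=8/(5/6)=48/5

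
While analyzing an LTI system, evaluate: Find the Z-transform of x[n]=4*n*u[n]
Z{n * u[n]}=z/(z-1)^2
By linearity: Z{4 * n * u[n]}=4z/(z-1)^2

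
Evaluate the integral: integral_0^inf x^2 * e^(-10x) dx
This is a Gamma integral. Substitute u = 10x (du = 10 dx):
integral_0^inf x^2 * e^(-10x) dx = (1/10^3) integral_0^inf u^2 * e^(-u) du
= Gamma(3)/10^3 = 2!/10^3 = 2/1000

Answer: 1/500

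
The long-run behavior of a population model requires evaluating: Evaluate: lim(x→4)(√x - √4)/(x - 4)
Multiply by conjugate (√x + √4)/(√x + √4):
=(x - 4)/((x - 4)(√x + √4))=1/(√x + √4)
As x → 4: 1/(2√4)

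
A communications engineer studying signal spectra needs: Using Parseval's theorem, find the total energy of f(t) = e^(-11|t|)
Parseval's theorem: E = integral |f(t)|^2 dt = (1/2pi) integral |F(omega)|^2 domega
E = integral_{-inf}^{inf} e^(-22|t|) dt = 2*integral_0^inf e^(-22t) dt = 2/(2*11) = 1/11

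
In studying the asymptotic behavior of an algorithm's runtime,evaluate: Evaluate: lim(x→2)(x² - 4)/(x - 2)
Factor: (x² - 4) = (x-2)(x+2)
Cancel (x-2): lim(x→2) (x+2) = 4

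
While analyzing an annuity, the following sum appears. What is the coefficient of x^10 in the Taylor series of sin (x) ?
sin(x) has only odd powers. Coefficient of x^10=0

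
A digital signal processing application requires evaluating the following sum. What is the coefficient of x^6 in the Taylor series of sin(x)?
sin(x) has only odd powers. Coefficient of x^6 = 0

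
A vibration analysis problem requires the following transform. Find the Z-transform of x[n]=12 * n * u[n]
Z{n * u[n]} = z/(z-1)^2
By linearity: Z{12 * n * u[n]} = 12z/(z-1)^2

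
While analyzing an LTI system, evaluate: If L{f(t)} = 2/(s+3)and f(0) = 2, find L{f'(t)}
L{f'(t)} = s·F(s) - f(0) = 2s/(s+3)-2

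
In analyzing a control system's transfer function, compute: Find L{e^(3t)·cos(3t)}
First shifting: L{e^(at)f(t)}=F(s-a)
L{cos(3t)}=s/(s²+9)
Shift: (s-3)/((s-3)²+9)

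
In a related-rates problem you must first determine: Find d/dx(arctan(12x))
d/dx[arctan(u)] = u'/(1+u²), u = 12x, u' = 12

Answer: 12/(1+144x²)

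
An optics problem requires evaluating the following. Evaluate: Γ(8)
Γ(n)=(n-1)! for positive integers
Γ(8)=7!=5040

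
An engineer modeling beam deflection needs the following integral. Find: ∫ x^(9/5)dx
Power rule: ∫ x^(9/5) dx = x^(14/5)/(14/5) + C

Answer: (5/14)·x^(14/5) + C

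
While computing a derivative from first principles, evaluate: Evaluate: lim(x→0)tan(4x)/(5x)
tan(u) ≈ u for small u:
tan(4x)/(5x) ≈ 4x/(5x) = 4/5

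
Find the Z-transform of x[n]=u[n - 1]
Using the time-shift property: Z{u[n-1]} = z^(-1)*z/(z-1)
= z^(0)/(z-1)

Answer: 1/(z-1)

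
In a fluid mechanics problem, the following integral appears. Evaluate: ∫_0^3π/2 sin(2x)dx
Antiderivative: -cos(2x)/2
Evaluate at bounds: [-cos(2·3π/2)/2] - [-cos(2·0)/2]
=(-(-1)+(1))/2=1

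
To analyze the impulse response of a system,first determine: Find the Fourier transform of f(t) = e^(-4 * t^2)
The Fourier transform of a Gaussian e^(-a*t^2) is sqrt(pi/a)*e^(-omega^2/(4a)).
With a=4: F(omega)=sqrt(pi)/2*e^(-omega^2/16)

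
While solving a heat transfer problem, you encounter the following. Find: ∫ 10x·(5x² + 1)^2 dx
Let u=5x² + 1, du=10x dx
∫ u^2 du=u^3/3 + C

Answer: (5x² + 1)^3/3 + C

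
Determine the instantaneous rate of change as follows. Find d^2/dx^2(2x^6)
Apply power rule 2 times:
d^1: 12x^5
d^2: 60x^4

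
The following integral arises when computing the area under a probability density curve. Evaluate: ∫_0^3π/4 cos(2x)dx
Antiderivative: sin(2x)/2
Evaluate at bounds: [sin(2·3π/4)/2] - [sin(2·0)/2]
=((-1) - (0))/2=-1/2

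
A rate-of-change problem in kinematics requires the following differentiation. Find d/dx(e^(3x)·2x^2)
Product rule: (fg)'=f'g+fg'
f=e^(3x), f'=3·e^(3x)
g=2x^2, g'=4x

Answer: 6·e^(3x)·x^2+4·e^(3x)·x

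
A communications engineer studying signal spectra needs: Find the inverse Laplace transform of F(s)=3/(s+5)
L^(-1){3/(s-a)} = c·e^(at)
Here a = -5, c = 3

Answer: 3e^(-5t)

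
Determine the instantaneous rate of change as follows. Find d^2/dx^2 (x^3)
Apply power rule 2 times:
d^1: 3x^2
d^2: 6x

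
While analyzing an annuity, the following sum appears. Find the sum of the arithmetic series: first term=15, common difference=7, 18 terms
Last term: a_n=15 + (18 - 1)·7=134
Sum=n(a_1 + a_n)/2=18(15 + 134)/2=1341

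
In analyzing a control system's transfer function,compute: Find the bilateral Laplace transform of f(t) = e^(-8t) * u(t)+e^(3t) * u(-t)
For e^(-8t) * u(t): L = 1/(s+8), Re(s) > -8
For e^(3t) * u(-t): L = -1/(s-3), Re(s) < 3
Combined: F(s) = 1/(s+8)-1/(s-3), -8 < Re(s) < 3

Answer: 1/(s+8)-1/(s-3), ROC: -8 < Re(s) < 3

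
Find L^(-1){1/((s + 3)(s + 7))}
Partial fractions: 1/((s + 3)(s + 7)) = A/(s + 3) + B/(s + 7)
Cover-up: A = 1/(s + 7)|_{s = -3} = 1/4; B = 1/(s + 3)|_{s = -7} = -1/4
L^(-1) = (1/4)e^(-3t) - (1/4)e^(-7t)

Answer: (1/4)(e^(-3t) - e^(-7t))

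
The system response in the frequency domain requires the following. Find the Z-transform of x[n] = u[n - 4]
Using the time-shift property: Z{u[n-4]}=z^(-4)*z/(z-1)
=z^(-3)/(z-1)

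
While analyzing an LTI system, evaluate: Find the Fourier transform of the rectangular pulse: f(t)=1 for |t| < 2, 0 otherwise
F(omega)=integral from -2 to 2 of e^(-j*omega*t) dt
=2*sin(2*omega)/omega=4*sinc(2*omega/pi)

Answer: 2*sin(2*omega)/omega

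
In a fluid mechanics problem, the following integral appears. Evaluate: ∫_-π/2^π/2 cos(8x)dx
Antiderivative: sin(8x)/8
Evaluate at bounds: [sin(8·π/2)/8] - [sin(8·-π/2)/8]
= ((0) - (0))/8 = 0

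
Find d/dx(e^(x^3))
Chain rule: d/dx[e^u] = e^u · u' where u = x^3
u' = 3x^2

Answer: 3x^2·e^(x^3)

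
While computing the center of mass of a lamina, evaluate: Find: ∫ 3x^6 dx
Using power rule: ∫ 3x^6 dx = 3/7 x^7 + C = (3/7)x^7 + C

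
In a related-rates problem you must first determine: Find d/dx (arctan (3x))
d/dx[arctan(u)]=u'/(1+u²), u=3x, u'=3

Answer: 3/(1+9x²)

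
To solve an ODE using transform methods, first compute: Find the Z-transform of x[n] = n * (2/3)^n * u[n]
Using the property Z{n*a^n*u[n]} = az/(z-a)^2
With a = 2/3: X(z) = (2/3)z/(z - 2/3)^2, |z| > 2/3

Answer: (2/3)z/(z - 2/3)^2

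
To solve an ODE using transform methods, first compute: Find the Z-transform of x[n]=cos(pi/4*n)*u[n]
Z{cos(w0*n)*u[n]} = z(z - cos(w0))/(z^2 - 2z*cos(w0) + 1)
With w0 = pi/4: X(z) = z(z - cos(pi/4))/(z^2 - 2z*cos(pi/4) + 1)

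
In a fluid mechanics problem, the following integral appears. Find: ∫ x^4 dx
Using power rule: ∫ x^4 dx = 1/5 x^5 + C = (1/5)x^5 + C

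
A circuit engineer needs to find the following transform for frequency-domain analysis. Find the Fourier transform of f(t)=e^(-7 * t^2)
The Fourier transform of a Gaussian e^(-a*t^2) is sqrt(pi/a)*e^(-omega^2/(4a)).
With a = 7: F(omega) = sqrt(pi/7)*e^(-omega^2/28)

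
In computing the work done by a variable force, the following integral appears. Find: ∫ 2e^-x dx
Since d/dx[e^-x]=- e^-x, we get -2e^-x + C

Answer: -2e^-x + C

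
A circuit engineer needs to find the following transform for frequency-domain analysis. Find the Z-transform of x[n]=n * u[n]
Standard pair: Z{n*u[n]}=z/(z-1)^2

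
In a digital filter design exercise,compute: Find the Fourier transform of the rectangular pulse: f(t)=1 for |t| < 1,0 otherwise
F(omega)=integral from -1 to 1 of e^(-j * omega * t) dt
=2 * sin(1 * omega)/omega=2 * sinc(1 * omega/pi)

Answer: 2 * sin(1 * omega)/omega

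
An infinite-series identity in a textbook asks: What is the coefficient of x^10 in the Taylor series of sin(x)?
sin(x) has only odd powers. Coefficient of x^10 = 0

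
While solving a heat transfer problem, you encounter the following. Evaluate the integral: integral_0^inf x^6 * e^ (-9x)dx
This is a Gamma integral. Substitute u=9x (du=9 dx):
integral_0^inf x^6 * e^(-9x) dx=(1/9^7) integral_0^inf u^6 * e^(-u) du
=Gamma(7)/9^7=6!/9^7=720/4782969

Answer: 80/531441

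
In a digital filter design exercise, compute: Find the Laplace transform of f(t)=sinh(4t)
L{sinh(at)} = a/(s²-a²)
L{sinh(4t)} = 4/(s²-16)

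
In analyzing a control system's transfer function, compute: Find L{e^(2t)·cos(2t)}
First shifting: L{e^(at)f(t)}=F(s-a)
L{cos(2t)}=s/(s²+4)
Shift: (s-2)/((s-2)²+4)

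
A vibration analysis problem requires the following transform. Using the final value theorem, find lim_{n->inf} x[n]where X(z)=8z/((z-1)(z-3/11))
Final value theorem: lim x[n]=lim_{z->1} (z-1)*X(z)
(z-1)*X(z)=8z/(z-3/11)
As z->1: 8/(1-3/11)=8/(8/11)=11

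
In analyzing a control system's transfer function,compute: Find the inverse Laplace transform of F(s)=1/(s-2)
L^(-1){1/(s-a)} = c·e^(at)
Here a = 2, c = 1

Answer: e^(2t)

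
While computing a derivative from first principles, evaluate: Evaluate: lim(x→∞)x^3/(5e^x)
Apply L'Hôpital 3 times (∞/∞ each time):
Eventually get 3!/(5e^x) → 0

Answer: 0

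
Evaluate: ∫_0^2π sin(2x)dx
Antiderivative: -cos(2x)/2
Evaluate at bounds: [-cos(2·2π)/2] - [-cos(2·0)/2]
=(-(1)+(1))/2=0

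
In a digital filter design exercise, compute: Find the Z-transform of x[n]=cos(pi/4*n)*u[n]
Z{cos(w0 * n) * u[n]} = z(z - cos(w0))/(z^2 - 2z * cos(w0) + 1)
With w0 = pi/4: X(z) = z(z - cos(pi/4))/(z^2 - 2z * cos(pi/4) + 1)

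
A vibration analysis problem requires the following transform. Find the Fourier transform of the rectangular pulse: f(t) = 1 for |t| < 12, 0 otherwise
F(omega)=integral from -12 to 12 of e^(-j*omega*t) dt
=2*sin(12*omega)/omega=24*sinc(12*omega/pi)

Answer: 2*sin(12*omega)/omega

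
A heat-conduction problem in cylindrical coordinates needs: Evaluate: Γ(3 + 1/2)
Γ(n+1/2) = (2n)!√π/(4^n·n!)
= 720√π/(64·6) = (15/8)·√π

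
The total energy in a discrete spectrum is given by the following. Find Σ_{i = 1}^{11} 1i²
=1·n(n+1)(2n+1)/6=1·11·12·23/6=506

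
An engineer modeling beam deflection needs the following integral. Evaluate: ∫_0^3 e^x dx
Antiderivative: e^x
Evaluate: (e^3-1)

Answer: e^3-1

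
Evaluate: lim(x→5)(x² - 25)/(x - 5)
Factor: (x² - 25)=(x-5)(x + 5)
Cancel (x-5): lim(x→5) (x + 5)=10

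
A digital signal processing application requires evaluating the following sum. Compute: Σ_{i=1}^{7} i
Using formula: Σ i^1=n(n + 1)/2=7·8/2=28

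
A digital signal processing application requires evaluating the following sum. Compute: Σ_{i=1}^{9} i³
Using formula: Σ i^3=[n(n+1)/2]²=[9·10/2]²=2025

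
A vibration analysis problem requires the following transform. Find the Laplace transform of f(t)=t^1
L{t^n}=n!/s^(n+1)
L{t^1}=1!/s^2=1/s^2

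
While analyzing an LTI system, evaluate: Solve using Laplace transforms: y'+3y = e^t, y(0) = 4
Take L: sY - 4+3Y=1/(s-1)
Y(s+3)=1/(s-1)+4
Y=1/((s-1)(s+3))+4/(s+3)
Partial fractions: 1/((s-1)(s+3))=(1/4)/(s-1) - (1/4)/(s+3)
So Y=(1/4)/(s-1)+(15/4)/(s+3)
Inverse Laplace transform (L^(-1){1/(s-1)}=e^t, L^(-1){1/(s+3)}=e^(-3t)):

Answer: y(t)=(1/4)·e^t+(15/4)·e^(-3t)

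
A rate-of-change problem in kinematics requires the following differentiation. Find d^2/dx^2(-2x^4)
Apply power rule 2 times:
d^1: -8x^3
d^2: -24x^2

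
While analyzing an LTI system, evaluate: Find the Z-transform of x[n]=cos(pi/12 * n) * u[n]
Z{cos(w0 * n) * u[n]} = z(z - cos(w0))/(z^2-2z * cos(w0)+1)
With w0 = pi/12: X(z) = z(z - cos(pi/12))/(z^2-2z * cos(pi/12)+1)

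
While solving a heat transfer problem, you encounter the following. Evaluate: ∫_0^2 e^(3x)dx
Antiderivative: (1/3)e^(3x)
Evaluate: (1/3)(e^6 - 1)

Answer: (e^6 - 1)/3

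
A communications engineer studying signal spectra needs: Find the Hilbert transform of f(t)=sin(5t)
The Hilbert transform shifts each frequency component by -pi/2.
H{sin(wt)} = -cos(wt)
With w = 5: H{sin(5t)} = -cos(5t)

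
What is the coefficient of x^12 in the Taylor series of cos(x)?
cos(x) = Σ (-1)^k x^(2k)/(2k)!
For x^12: (-1)^6/12! = 1/479001600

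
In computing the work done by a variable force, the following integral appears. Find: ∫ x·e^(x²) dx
Let u = x², du = 2x dx
∫ (1/2)e^u du = e^u/2+C

Answer: e^(x²)/2+C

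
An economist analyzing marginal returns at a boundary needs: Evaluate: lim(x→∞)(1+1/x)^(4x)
Rewrite as [(1+1/x)^x]^4.
lim(1+1/x)^x = e^1, so limit = (e^1)^4 = e^4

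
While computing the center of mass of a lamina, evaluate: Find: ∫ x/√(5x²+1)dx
Let u = 5x² + 1, du = 10x dx
∫ (1/10)·u^(-1/2) du = √u/5 + C

Answer: √(5x² + 1)/5 + C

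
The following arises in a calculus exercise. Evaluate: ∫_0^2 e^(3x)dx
Antiderivative: (1/3)e^(3x)
Evaluate: (1/3)(e^6-1)

Answer: (e^6-1)/3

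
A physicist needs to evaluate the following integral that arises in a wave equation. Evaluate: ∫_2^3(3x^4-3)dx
Step 1: Find antiderivative F(x) = (3/5)x^5 - 3x
Step 2: F(3) - F(2) = 684/5 - (66/5) = 618/5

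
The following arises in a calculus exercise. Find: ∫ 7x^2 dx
Using power rule: ∫ 7x^2 dx = 7/3 x^3+C = (7/3)x^3+C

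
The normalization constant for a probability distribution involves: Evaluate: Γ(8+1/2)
Γ(n + 1/2)=(2n)!√π/(4^n·n!)
=20922789888000√π/(65536·40320)=(2027025/256)·√π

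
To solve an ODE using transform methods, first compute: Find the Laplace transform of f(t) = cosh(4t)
L{cosh(at)}=s/(s²-a²)
L{cosh(4t)}=s/(s²-16)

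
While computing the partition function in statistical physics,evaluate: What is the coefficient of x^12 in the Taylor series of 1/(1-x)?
1/(1-x)=Σ x^n for |x|<1
All coefficients are 1

Answer: 1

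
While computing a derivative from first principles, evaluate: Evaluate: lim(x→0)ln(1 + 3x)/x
L'Hôpital (0/0): lim 3/(1+3x) / 1 = 3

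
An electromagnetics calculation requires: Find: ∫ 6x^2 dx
Using power rule: ∫ 6x^2 dx = 6/3 x^3+C = 2x^3+C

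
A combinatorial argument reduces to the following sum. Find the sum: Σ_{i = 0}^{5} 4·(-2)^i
Geometric series: S = a(1 - r^n)/(1 - r)
a = 4, r = -2, n = 6
S = 4(1-64)/3 = -84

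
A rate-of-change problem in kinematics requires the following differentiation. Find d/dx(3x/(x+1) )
Quotient rule: (f/g)'=(f'g - fg')/g²
f=3x, f'=3
g=x+1, g'=1

Answer: (3·(x+1)-3x)/(x+1)²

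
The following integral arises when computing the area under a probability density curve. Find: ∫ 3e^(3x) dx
Since d/dx[e^(3x)]=3e^(3x), we get 1 e^(3x) + C

Answer: e^(3x) + C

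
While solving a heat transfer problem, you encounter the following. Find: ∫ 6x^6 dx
Using power rule: ∫ 6x^6 dx = 6/7 x^7+C = (6/7)x^7+C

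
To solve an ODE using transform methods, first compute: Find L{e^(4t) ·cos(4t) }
First shifting: L{e^(at)f(t)}=F(s-a)
L{cos(4t)}=s/(s²+16)
Shift: (s-4)/((s-4)²+16)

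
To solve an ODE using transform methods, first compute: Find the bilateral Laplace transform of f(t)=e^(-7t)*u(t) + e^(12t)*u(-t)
For e^(-7t)*u(t): L = 1/(s + 7), Re(s) > -7
For e^(12t)*u(-t): L = -1/(s-12), Re(s) < 12
Combined: F(s) = 1/(s + 7) - 1/(s-12), -7 < Re(s) < 12

Answer: 1/(s + 7) - 1/(s-12), ROC: -7 < Re(s) < 12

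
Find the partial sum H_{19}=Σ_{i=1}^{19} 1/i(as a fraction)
H_19 = 1 + 1/2 + 1/3 + ... + 1/19
= 275295799/77597520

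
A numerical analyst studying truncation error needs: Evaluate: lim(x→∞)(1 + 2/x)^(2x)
Rewrite as [(1 + 2/x)^x]^2.
lim(1 + 2/x)^x = e^2, so limit = (e^2)^2 = e^4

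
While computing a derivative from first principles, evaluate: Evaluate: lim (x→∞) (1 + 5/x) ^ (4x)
Rewrite as [(1+5/x)^x]^4.
lim(1+5/x)^x=e^5, so limit=(e^5)^4=e^20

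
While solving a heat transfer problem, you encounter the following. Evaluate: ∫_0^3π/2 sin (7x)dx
Antiderivative: -cos(7x)/7
Evaluate at bounds: [-cos(7·3π/2)/7] - [-cos(7·0)/7]
= (-(0) + (1))/7 = 1/7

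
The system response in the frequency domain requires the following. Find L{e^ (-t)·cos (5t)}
First shifting: L{e^(at)f(t)}=F(s-a)
L{cos(5t)}=s/(s²+25)
Shift: (s+1)/((s+1)²+25)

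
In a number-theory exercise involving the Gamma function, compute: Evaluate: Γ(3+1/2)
Γ(n+1/2) = (2n)!√π/(4^n·n!)
= 720√π/(64·6) = (15/8)·√π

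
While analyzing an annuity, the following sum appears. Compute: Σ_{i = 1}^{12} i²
Using formula: Σ i^2=n(n+1)(2n+1)/6=12·13·25/6=650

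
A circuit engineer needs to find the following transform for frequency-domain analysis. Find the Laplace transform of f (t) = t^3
L{t^n} = n!/s^(n + 1)
L{t^3} = 3!/s^4 = 6/s^4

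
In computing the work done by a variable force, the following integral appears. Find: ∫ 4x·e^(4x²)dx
Let u=4x², du=8x dx
∫ (1/2)e^u du=e^u/2+C

Answer: e^(4x²)/2+C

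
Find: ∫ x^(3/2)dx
Power rule: ∫ x^(3/2) dx=x^(5/2)/(5/2)+C

Answer: (2/5)·x^(5/2)+C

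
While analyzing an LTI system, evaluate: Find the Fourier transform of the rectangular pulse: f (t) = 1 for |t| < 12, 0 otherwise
F(omega)=integral from -12 to 12 of e^(-j * omega * t) dt
=2 * sin(12 * omega)/omega=24 * sinc(12 * omega/pi)

Answer: 2 * sin(12 * omega)/omega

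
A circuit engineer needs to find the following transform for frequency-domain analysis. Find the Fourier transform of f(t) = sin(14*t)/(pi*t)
sin(W * t)/(pi * t) = (W/pi) * sinc(W * t/pi) is the impulse response of the ideal low-pass filter with cutoff W (here W = 14).
Its Fourier transform is a rectangular function:
F(omega) = 1 for |omega| < 14, 0 otherwise

Answer: rect(omega/28) [i.e., 1 for |omega| < 14, 0 otherwise]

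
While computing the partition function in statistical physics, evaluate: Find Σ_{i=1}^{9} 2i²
= 2·n(n + 1)(2n + 1)/6 = 2·9·10·19/6 = 570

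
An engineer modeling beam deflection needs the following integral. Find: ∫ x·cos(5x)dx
By parts: u = x, dv = cos(5x) dx
du = dx, v = sin(5x)/5
= x·sin(5x)/5 + cos(5x)/5² + C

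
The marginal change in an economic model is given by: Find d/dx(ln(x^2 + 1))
Chain rule: d/dx[ln(u)] = u'/u where u = x^2+1
u' = 2x

Answer: (2x)/(x^2+1)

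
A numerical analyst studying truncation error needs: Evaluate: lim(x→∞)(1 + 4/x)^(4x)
Rewrite as [(1+4/x)^x]^4.
lim(1+4/x)^x = e^4, so limit = (e^4)^4 = e^16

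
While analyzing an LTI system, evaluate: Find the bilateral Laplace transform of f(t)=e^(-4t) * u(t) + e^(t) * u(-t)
For e^(-4t)*u(t): L=1/(s+4), Re(s) > -4
For e^(t)*u(-t): L=-1/(s-1), Re(s) < 1
Combined: F(s)=1/(s+4)-1/(s-1), -4 < Re(s) < 1

Answer: 1/(s+4)-1/(s-1), ROC: -4 < Re(s) < 1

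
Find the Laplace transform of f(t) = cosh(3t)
L{cosh(at)}=s/(s²-a²)
L{cosh(3t)}=s/(s²-9)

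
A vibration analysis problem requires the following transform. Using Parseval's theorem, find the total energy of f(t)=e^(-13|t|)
Parseval's theorem: E=integral |f(t)|^2 dt=(1/2pi) integral |F(omega)|^2 domega
E=integral_{-inf}^{inf} e^(-26|t|) dt=2*integral_0^inf e^(-26t) dt=2/(2*13)=1/13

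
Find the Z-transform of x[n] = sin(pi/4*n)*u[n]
Z{sin(w0 * n) * u[n]} = z * sin(w0)/(z^2 - 2z * cos(w0) + 1)
With w0 = pi/4: X(z) = z * sin(pi/4)/(z^2 - 2z * cos(pi/4) + 1)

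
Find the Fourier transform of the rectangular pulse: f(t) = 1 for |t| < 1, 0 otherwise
F(omega) = integral from -1 to 1 of e^(-j * omega * t) dt
= 2 * sin(1 * omega)/omega = 2 * sinc(1 * omega/pi)

Answer: 2 * sin(1 * omega)/omega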